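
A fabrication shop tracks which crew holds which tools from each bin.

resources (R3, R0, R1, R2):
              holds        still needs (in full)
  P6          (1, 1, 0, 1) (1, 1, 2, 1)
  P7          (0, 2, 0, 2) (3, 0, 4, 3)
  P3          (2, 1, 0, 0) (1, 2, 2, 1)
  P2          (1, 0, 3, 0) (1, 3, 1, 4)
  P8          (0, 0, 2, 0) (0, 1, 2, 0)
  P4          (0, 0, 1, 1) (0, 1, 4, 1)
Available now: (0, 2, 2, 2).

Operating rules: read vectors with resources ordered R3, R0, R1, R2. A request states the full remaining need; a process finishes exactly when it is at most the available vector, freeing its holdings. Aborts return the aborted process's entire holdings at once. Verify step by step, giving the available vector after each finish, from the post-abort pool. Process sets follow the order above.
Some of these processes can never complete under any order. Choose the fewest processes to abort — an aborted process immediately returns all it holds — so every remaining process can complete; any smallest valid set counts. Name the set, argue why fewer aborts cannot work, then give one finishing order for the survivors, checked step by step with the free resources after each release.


Minimum abort set: P3.
Key observation: aborting P3 returns (2, 1, 0, 0), and P6 — hopeless before — runs at step 2 with the returned capacity in the pool.
No smaller set exists: with zero aborts the deadlock remains.
One survivor order: P8, P6, P4, P7, P2. Verifying each step (post-abort pool first):
  pool = (2, 3, 2, 2)
  P8 needs (0, 1, 2, 0) <= (2, 3, 2, 2) -> finishes; pool += (0, 0, 2, 0) = (2, 3, 4, 2)
  P6 needs (1, 1, 2, 1) <= (2, 3, 4, 2) -> finishes; pool += (1, 1, 0, 1) = (3, 4, 4, 3)
  P4 needs (0, 1, 4, 1) <= (3, 4, 4, 3) -> finishes; pool += (0, 0, 1, 1) = (3, 4, 5, 4)
  P7 needs (3, 0, 4, 3) <= (3, 4, 5, 4) -> finishes; pool += (0, 2, 0, 2) = (3, 6, 5, 6)
  P2 needs (1, 3, 1, 4) <= (3, 6, 5, 6) -> finishes; pool += (1, 0, 3, 0) = (4, 6, 8, 6)


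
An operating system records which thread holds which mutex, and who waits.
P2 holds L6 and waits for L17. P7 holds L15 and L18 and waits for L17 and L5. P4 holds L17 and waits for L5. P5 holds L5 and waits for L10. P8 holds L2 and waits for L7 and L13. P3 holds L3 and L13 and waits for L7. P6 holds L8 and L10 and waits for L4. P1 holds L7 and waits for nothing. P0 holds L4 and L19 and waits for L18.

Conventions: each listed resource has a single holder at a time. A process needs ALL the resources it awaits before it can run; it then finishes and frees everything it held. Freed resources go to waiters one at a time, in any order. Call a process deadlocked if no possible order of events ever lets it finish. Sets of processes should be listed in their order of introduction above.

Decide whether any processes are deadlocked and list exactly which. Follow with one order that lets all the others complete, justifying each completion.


Deadlocked set: P2, P7, P4, P5, P6 and P0.
Key observation: P4 -> P5 -> P6 -> P0 -> P7 -> P4 is a circular wait — nothing in it can go first; P2 waits into the deadlock from upstream.
The rest can finish in the order P1, P3, P8.
Walking it through:
  P1 waits on nothing -> runs at once and releases L7
  P3 waits on L7 — all released -> runs and releases L3 and L13
  P8 waits on L7 and L13 — all released -> runs and releases L2


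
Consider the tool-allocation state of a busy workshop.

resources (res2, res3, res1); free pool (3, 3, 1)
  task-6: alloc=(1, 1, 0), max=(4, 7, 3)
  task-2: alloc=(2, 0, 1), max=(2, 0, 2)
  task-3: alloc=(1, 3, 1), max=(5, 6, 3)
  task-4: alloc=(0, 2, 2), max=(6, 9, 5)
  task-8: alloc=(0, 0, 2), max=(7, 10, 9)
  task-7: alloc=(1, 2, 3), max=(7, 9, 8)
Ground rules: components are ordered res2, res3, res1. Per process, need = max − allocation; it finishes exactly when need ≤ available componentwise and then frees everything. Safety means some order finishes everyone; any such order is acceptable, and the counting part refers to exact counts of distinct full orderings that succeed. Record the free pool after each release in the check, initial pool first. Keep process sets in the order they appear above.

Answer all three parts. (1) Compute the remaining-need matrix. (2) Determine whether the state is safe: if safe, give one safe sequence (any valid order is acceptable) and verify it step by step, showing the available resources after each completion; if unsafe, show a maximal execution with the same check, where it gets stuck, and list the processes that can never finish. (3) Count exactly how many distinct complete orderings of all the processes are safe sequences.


(1) Outstanding need per process (order res2, res3, res1):
  task-6: (3, 6, 3)
  task-2: (0, 0, 1)
  task-3: (4, 3, 2)
  task-4: (6, 7, 3)
  task-8: (7, 10, 7)
  task-7: (6, 7, 5)
(2) SAFE, for example via the order task-2, task-3, task-6, task-4, task-7, task-8.
Key observation: task-2 is the earliest step where a requested resource binds exactly: need (0, 0, 1), pool (3, 3, 1) at its turn.
Verifying each step:
  pool = (3, 3, 1)
  task-2 needs (0, 0, 1) <= (3, 3, 1) -> finishes; pool += (2, 0, 1) = (5, 3, 2)
  task-3 needs (4, 3, 2) <= (5, 3, 2) -> finishes; pool += (1, 3, 1) = (6, 6, 3)
  task-6 needs (3, 6, 3) <= (6, 6, 3) -> finishes; pool += (1, 1, 0) = (7, 7, 3)
  task-4 needs (6, 7, 3) <= (7, 7, 3) -> finishes; pool += (0, 2, 2) = (7, 9, 5)
  task-7 needs (6, 7, 5) <= (7, 9, 5) -> finishes; pool += (1, 2, 3) = (8, 11, 8)
  task-8 needs (7, 10, 7) <= (8, 11, 8) -> finishes; pool += (0, 0, 2) = (8, 11, 10)
(3) The exact count: 1 of the possible complete orderings is a safe sequence.


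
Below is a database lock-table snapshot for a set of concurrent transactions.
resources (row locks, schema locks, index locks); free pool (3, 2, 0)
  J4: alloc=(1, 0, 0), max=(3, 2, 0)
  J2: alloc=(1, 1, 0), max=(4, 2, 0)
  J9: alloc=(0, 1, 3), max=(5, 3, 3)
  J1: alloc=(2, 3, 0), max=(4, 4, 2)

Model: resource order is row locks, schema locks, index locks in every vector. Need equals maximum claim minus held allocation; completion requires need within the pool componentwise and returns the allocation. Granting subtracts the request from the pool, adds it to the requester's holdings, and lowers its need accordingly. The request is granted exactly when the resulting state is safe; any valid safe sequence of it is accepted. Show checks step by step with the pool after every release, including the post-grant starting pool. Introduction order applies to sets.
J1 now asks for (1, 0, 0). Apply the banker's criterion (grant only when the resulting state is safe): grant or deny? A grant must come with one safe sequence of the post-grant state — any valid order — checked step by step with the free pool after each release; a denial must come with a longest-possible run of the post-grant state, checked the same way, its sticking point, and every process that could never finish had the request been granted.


DENY: after the grant no complete ordering would exist.
Key observation: after J4, J2 the pool peaks at (4, 3, 0), and each blocked process is short somewhere: J9 on row locks; J1 on index locks.
After a pretend grant, a maximal execution: J4, J2 — then nothing else fits. Walking it through:
  pool = (2, 2, 0)
  J4: need (2, 2, 0) fits (2, 2, 0); releases (1, 0, 0), pool now (3, 2, 0)
  J2: need (3, 1, 0) fits (3, 2, 0); releases (1, 1, 0), pool now (4, 3, 0)
  J9 still needs (5, 2, 0) but only (4, 3, 0) is free — short on row locks
  J1 still needs (1, 1, 2) but only (4, 3, 0) is free — short on index locks
Processes that could never finish after the grant: J9 and J1.


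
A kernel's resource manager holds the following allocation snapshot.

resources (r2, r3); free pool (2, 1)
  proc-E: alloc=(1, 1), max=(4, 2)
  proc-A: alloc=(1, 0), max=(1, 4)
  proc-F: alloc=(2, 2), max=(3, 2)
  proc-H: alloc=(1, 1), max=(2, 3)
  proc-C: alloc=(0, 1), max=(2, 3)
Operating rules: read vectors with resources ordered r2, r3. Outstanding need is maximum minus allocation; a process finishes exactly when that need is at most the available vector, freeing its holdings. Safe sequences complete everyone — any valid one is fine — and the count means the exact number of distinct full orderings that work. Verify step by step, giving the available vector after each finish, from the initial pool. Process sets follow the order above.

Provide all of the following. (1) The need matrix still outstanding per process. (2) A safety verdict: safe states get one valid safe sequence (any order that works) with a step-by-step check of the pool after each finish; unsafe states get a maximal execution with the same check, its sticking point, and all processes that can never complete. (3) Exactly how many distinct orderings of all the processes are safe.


(1) Outstanding need per process (order r2, r3):
  proc-E: (3, 1)
  proc-A: (0, 4)
  proc-F: (1, 0)
  proc-H: (1, 2)
  proc-C: (2, 2)
(2) SAFE, for example via the order proc-F, proc-E, proc-H, proc-C, proc-A.
Key observation: the order never hits an exact fit; proc-F is the first step at the minimum slack of 1 on its requested resources ((1, 0), (2, 1) free).
Step-by-step check:
  pool = (2, 1)
  run proc-F (needs (1, 0), free (2, 1)); after release of (2, 2) the pool is (4, 3)
  run proc-E (needs (3, 1), free (4, 3)); after release of (1, 1) the pool is (5, 4)
  run proc-H (needs (1, 2), free (5, 4)); after release of (1, 1) the pool is (6, 5)
  run proc-C (needs (2, 2), free (6, 5)); after release of (0, 1) the pool is (6, 6)
  run proc-A (needs (0, 4), free (6, 6)); after release of (1, 0) the pool is (7, 6)
(3) The exact count: 18 of the possible complete orderings are safe sequences.


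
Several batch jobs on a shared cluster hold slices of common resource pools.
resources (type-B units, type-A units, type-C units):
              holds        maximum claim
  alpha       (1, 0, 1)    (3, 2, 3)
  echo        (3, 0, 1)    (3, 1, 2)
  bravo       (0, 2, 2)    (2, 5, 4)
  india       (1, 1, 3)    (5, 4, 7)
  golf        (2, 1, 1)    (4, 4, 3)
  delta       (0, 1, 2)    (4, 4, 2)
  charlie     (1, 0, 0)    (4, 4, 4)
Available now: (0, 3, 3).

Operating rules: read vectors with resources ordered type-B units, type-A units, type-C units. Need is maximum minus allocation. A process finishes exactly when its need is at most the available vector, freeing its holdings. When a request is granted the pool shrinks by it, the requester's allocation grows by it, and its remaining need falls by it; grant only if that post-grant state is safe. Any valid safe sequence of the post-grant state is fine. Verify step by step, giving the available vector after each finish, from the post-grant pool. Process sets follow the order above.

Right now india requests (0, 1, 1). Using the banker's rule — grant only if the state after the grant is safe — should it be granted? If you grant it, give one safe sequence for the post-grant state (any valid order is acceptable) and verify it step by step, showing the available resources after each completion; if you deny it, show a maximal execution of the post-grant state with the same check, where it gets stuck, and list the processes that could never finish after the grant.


GRANT: granting preserves safety; a valid post-grant sequence is echo, alpha, india, golf, delta, bravo, charlie.
Key observation: (0, 2, 2) free after granting still covers echo first, and each release covers the next.
Verifying the post-grant state step by step:
  pool = (0, 2, 2)
  run echo (needs (0, 1, 1), free (0, 2, 2)); after release of (3, 0, 1) the pool is (3, 2, 3)
  run alpha (needs (2, 2, 2), free (3, 2, 3)); after release of (1, 0, 1) the pool is (4, 2, 4)
  run india (needs (4, 2, 3), free (4, 2, 4)); after release of (1, 2, 4) the pool is (5, 4, 8)
  run golf (needs (2, 3, 2), free (5, 4, 8)); after release of (2, 1, 1) the pool is (7, 5, 9)
  run delta (needs (4, 3, 0), free (7, 5, 9)); after release of (0, 1, 2) the pool is (7, 6, 11)
  run bravo (needs (2, 3, 2), free (7, 6, 11)); after release of (0, 2, 2) the pool is (7, 8, 13)
  run charlie (needs (3, 4, 4), free (7, 8, 13)); after release of (1, 0, 0) the pool is (8, 8, 13)


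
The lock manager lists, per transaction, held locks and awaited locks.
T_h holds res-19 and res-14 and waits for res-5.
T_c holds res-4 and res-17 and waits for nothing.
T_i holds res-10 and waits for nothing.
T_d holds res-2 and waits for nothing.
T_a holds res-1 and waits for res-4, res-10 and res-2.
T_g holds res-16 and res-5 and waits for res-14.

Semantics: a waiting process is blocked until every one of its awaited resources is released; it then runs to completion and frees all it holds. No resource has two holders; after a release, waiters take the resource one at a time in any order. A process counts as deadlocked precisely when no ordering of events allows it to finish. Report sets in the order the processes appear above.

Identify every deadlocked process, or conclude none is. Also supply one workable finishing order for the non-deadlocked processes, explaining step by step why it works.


The deadlocked set is T_h and T_g.
Key observation: T_h -> T_g -> T_h is a circular wait — nothing in it can go first; no other process is dragged down with it.
A valid finishing order for the others: T_c, T_d, T_i, T_a.
Walking it through:
  T_c waits on nothing -> runs at once and releases res-4 and res-17
  T_d waits on nothing -> runs at once and releases res-2
  T_i waits on nothing -> runs at once and releases res-10
  T_a waits on res-4, res-10 and res-2 — all released -> runs and releases res-1


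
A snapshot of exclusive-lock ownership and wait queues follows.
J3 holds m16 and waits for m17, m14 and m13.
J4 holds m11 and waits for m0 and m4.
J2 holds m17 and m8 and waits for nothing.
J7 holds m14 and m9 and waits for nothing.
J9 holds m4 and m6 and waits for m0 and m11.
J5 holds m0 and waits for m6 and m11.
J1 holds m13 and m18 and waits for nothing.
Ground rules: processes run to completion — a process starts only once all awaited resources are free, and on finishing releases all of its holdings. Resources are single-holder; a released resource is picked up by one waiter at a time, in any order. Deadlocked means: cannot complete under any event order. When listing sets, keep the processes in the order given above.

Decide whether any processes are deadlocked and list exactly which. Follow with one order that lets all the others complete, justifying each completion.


Deadlocked set: J4, J9 and J5.
Key observation: the waits loop around J4 -> J9 -> J4 with no way out; J5 is caught in further circular waits.
A valid finishing order for the others: J1, J7, J2, J3.
Check, step by step:
  run J1 (it waits on nothing); releases m13 and m18
  run J7 (it waits on nothing); releases m14 and m9
  run J2 (it waits on nothing); releases m17 and m8
  J3: everything it awaited (m17, m14 and m13) is free; runs, freeing m16


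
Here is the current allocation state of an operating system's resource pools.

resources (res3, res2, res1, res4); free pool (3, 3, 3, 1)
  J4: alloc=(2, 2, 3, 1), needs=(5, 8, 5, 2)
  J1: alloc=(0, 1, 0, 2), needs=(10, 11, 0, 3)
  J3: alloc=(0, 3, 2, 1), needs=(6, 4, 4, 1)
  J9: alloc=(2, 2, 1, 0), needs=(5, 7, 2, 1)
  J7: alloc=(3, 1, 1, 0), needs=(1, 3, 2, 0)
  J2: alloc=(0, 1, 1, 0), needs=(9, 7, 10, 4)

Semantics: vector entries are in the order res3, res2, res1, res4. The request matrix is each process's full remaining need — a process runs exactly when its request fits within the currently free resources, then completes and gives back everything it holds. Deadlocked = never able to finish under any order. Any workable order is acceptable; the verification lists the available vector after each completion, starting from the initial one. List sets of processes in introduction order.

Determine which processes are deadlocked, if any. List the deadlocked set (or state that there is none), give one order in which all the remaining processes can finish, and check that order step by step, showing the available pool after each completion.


Nothing here is deadlocked.
Key observation: J7 fits the free pool immediately, and its release cascades until everyone finishes.
The rest can finish in the order J7, J3, J9, J4, J1, J2. Step-by-step check:
  pool = (3, 3, 3, 1)
  run J7 (needs (1, 3, 2, 0), free (3, 3, 3, 1)); after release of (3, 1, 1, 0) the pool is (6, 4, 4, 1)
  run J3 (needs (6, 4, 4, 1), free (6, 4, 4, 1)); after release of (0, 3, 2, 1) the pool is (6, 7, 6, 2)
  run J9 (needs (5, 7, 2, 1), free (6, 7, 6, 2)); after release of (2, 2, 1, 0) the pool is (8, 9, 7, 2)
  run J4 (needs (5, 8, 5, 2), free (8, 9, 7, 2)); after release of (2, 2, 3, 1) the pool is (10, 11, 10, 3)
  run J1 (needs (10, 11, 0, 3), free (10, 11, 10, 3)); after release of (0, 1, 0, 2) the pool is (10, 12, 10, 5)
  run J2 (needs (9, 7, 10, 4), free (10, 12, 10, 5)); after release of (0, 1, 1, 0) the pool is (10, 13, 11, 5)


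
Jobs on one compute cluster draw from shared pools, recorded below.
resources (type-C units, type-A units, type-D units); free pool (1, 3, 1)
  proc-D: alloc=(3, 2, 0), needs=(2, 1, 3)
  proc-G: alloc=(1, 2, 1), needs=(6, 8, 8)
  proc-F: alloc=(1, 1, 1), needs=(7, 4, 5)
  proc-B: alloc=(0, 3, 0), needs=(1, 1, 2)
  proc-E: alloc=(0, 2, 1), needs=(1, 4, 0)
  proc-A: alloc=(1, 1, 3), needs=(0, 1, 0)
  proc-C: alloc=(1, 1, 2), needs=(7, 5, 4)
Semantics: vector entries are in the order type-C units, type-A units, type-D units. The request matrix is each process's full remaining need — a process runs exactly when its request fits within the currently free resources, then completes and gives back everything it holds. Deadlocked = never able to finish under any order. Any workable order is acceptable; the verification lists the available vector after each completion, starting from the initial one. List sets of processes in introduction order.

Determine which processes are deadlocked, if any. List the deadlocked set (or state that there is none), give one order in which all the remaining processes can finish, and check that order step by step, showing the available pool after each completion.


Deadlocked: proc-G, proc-F and proc-C.
Key observation: even finishing proc-A, proc-D, proc-E, proc-B leaves just (5, 11, 5) free — too little type-C units for any of the remaining processes.
The rest can finish in the order proc-A, proc-D, proc-E, proc-B. Check, step by step:
  pool = (1, 3, 1)
  proc-A needs (0, 1, 0) <= (1, 3, 1) -> finishes; pool += (1, 1, 3) = (2, 4, 4)
  proc-D needs (2, 1, 3) <= (2, 4, 4) -> finishes; pool += (3, 2, 0) = (5, 6, 4)
  proc-E needs (1, 4, 0) <= (5, 6, 4) -> finishes; pool += (0, 2, 1) = (5, 8, 5)
  proc-B needs (1, 1, 2) <= (5, 8, 5) -> finishes; pool += (0, 3, 0) = (5, 11, 5)
The stuck group stays short no matter what:
  proc-G cannot run: need (6, 8, 8) vs free (5, 11, 5) (insufficient type-C units and type-D units)
  proc-F cannot run: need (7, 4, 5) vs free (5, 11, 5) (insufficient type-C units)
  proc-C cannot run: need (7, 5, 4) vs free (5, 11, 5) (insufficient type-C units)


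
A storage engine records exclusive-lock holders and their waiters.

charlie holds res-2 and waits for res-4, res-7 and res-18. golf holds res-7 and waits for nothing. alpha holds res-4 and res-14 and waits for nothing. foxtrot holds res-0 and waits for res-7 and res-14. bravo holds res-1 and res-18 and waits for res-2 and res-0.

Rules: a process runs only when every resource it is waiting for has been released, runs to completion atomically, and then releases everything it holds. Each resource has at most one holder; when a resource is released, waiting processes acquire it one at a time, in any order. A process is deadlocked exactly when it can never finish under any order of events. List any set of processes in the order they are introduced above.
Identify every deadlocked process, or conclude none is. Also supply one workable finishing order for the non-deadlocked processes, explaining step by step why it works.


The deadlocked set is charlie and bravo.
Key observation: along charlie -> bravo -> charlie, each member waits on what the next one holds — a deadlock; no other process is dragged down with it.
A valid finishing order for the others: golf, alpha, foxtrot.
Step-by-step check:
  golf waits on nothing -> runs at once and releases res-7
  alpha waits on nothing -> runs at once and releases res-4 and res-14
  run foxtrot (all its waits — res-7 and res-14 — are resolved); releases res-0


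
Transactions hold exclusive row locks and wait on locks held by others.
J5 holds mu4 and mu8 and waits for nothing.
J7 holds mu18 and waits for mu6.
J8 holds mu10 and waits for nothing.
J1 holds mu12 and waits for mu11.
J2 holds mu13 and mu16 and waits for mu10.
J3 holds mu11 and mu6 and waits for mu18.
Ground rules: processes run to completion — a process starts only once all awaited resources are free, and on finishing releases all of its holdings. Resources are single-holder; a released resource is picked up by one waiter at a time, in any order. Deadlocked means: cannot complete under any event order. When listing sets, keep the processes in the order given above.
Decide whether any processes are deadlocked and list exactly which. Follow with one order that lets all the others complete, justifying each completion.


Deadlocked set: J7, J1 and J3.
Key observation: the cycle J7 -> J3 -> J7 can never break — each member waits on the next; J1 waits into the deadlock from upstream.
The rest can finish in the order J8, J5, J2.
Verifying each step:
  run J8 (it waits on nothing); releases mu10
  run J5 (it waits on nothing); releases mu4 and mu8
  run J2 (all its waits — mu10 — are resolved); releases mu13 and mu16


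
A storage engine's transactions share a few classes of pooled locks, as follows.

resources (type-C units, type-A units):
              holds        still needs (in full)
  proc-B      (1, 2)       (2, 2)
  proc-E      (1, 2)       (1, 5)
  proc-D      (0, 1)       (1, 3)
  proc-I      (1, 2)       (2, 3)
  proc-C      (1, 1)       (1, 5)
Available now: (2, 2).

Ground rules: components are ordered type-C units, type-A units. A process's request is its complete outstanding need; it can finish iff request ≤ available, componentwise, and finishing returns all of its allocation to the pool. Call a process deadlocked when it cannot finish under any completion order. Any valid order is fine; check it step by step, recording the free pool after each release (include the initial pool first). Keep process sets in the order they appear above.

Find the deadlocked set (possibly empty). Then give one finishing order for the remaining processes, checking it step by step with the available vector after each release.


No process is deadlocked.
Key observation: beginning at proc-B, releases accumulate fast enough that every process eventually fits.
One completion order for the rest: proc-B, proc-D, proc-C, proc-I, proc-E. Verifying each step:
  pool = (2, 2)
  proc-B needs (2, 2) <= (2, 2) -> finishes; pool += (1, 2) = (3, 4)
  proc-D needs (1, 3) <= (3, 4) -> finishes; pool += (0, 1) = (3, 5)
  proc-C needs (1, 5) <= (3, 5) -> finishes; pool += (1, 1) = (4, 6)
  proc-I needs (2, 3) <= (4, 6) -> finishes; pool += (1, 2) = (5, 8)
  proc-E needs (1, 5) <= (5, 8) -> finishes; pool += (1, 2) = (6, 10)


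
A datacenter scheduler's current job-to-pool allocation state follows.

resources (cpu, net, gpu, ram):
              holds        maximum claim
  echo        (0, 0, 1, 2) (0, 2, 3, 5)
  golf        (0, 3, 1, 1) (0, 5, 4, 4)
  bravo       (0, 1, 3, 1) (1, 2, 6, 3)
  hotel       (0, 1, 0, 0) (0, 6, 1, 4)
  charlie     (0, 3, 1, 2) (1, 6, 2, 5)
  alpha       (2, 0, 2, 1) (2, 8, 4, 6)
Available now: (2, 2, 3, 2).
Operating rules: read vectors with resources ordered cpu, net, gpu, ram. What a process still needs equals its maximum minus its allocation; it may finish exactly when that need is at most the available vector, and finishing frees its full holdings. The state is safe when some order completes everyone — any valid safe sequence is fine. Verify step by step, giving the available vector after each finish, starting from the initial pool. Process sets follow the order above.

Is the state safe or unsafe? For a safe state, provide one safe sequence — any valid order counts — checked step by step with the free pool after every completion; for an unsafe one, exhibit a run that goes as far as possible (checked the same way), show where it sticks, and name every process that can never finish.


SAFE, for example via the order bravo, charlie, golf, alpha, hotel, echo.
Key observation: bravo marks the first exact bind of the order: its need (1, 1, 3, 2) fits the free (2, 2, 3, 2) with zero slack on a requested resource.
Step-by-step check:
  pool = (2, 2, 3, 2)
  bravo needs (1, 1, 3, 2) <= (2, 2, 3, 2) -> finishes; pool += (0, 1, 3, 1) = (2, 3, 6, 3)
  charlie needs (1, 3, 1, 3) <= (2, 3, 6, 3) -> finishes; pool += (0, 3, 1, 2) = (2, 6, 7, 5)
  golf needs (0, 2, 3, 3) <= (2, 6, 7, 5) -> finishes; pool += (0, 3, 1, 1) = (2, 9, 8, 6)
  alpha needs (0, 8, 2, 5) <= (2, 9, 8, 6) -> finishes; pool += (2, 0, 2, 1) = (4, 9, 10, 7)
  hotel needs (0, 5, 1, 4) <= (4, 9, 10, 7) -> finishes; pool += (0, 1, 0, 0) = (4, 10, 10, 7)
  echo needs (0, 2, 2, 3) <= (4, 10, 10, 7) -> finishes; pool += (0, 0, 1, 2) = (4, 10, 11, 9)


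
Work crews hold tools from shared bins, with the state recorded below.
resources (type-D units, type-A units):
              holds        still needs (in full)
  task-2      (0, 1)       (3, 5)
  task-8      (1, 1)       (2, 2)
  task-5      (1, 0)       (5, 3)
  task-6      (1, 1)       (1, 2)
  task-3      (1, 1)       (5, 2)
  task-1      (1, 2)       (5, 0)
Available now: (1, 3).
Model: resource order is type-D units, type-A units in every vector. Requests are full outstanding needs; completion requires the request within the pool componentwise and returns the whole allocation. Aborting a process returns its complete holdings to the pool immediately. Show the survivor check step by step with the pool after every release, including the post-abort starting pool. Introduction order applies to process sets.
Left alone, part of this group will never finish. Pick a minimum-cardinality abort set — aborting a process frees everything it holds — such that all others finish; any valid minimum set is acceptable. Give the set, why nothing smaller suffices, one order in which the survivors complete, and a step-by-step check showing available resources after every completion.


The answer: abort task-5 and task-3.
Key observation: task-1 had no path to completion before; after the abort of task-5 and task-3 ((2, 1) returned), step 3 is where it fits.
Why nothing smaller works — every single abort fails: task-2 alone leaves task-5 blocked (short on type-D units); task-8 alone leaves task-5 blocked (short on type-D units); task-5 alone leaves task-3 blocked (short on type-D units); task-6 alone leaves task-5 blocked (short on type-D units); task-3 alone leaves task-5 blocked (short on type-D units); task-1 alone leaves task-5 blocked (short on type-D units).
Survivors finish in the order: task-8, task-6, task-1, task-2. Walking it through (pool after the aborts first):
  pool = (3, 4)
  task-8 needs (2, 2) <= (3, 4) -> finishes; pool += (1, 1) = (4, 5)
  task-6 needs (1, 2) <= (4, 5) -> finishes; pool += (1, 1) = (5, 6)
  task-1 needs (5, 0) <= (5, 6) -> finishes; pool += (1, 2) = (6, 8)
  task-2 needs (3, 5) <= (6, 8) -> finishes; pool += (0, 1) = (6, 9)


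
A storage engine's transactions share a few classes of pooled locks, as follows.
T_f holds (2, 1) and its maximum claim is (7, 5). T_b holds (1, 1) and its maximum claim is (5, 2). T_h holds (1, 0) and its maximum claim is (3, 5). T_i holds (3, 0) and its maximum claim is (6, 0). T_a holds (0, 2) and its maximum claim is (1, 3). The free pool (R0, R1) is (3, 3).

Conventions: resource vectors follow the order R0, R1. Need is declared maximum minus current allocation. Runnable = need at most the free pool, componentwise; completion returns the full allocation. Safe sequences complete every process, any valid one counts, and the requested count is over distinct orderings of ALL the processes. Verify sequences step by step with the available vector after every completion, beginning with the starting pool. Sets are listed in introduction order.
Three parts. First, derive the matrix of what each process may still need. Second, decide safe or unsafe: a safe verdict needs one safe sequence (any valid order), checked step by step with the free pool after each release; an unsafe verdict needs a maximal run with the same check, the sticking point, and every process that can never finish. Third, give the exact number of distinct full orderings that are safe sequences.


(1) Remaining need (order R0, R1):
  T_f: (5, 4)
  T_b: (4, 1)
  T_h: (2, 5)
  T_i: (3, 0)
  T_a: (1, 1)
(2) SAFE. One safe sequence: T_a, T_i, T_b, T_h, T_f.
Key observation: reading the order forward, T_i is the first process whose need (3, 0) meets the free pool (3, 5) exactly on a resource it requests.
Verifying each step:
  pool = (3, 3)
  run T_a (needs (1, 1), free (3, 3)); after release of (0, 2) the pool is (3, 5)
  run T_i (needs (3, 0), free (3, 5)); after release of (3, 0) the pool is (6, 5)
  run T_b (needs (4, 1), free (6, 5)); after release of (1, 1) the pool is (7, 6)
  run T_h (needs (2, 5), free (7, 6)); after release of (1, 0) the pool is (8, 6)
  run T_f (needs (5, 4), free (8, 6)); after release of (2, 1) the pool is (10, 7)
(3) Exactly 20 of the possible complete orderings are safe sequences.


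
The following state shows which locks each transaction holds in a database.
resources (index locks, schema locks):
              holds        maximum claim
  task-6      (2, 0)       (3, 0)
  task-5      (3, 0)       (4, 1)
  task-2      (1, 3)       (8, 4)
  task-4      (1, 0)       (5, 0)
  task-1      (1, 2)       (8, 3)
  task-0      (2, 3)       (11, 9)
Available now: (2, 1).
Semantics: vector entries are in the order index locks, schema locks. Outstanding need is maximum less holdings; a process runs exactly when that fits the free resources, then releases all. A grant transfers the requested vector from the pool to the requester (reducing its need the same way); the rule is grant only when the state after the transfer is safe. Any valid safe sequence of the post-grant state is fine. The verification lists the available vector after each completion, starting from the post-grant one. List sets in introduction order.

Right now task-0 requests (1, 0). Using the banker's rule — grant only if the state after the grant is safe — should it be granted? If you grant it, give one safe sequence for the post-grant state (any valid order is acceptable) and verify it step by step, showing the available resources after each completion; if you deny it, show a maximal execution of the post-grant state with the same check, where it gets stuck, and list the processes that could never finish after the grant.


GRANT: granting preserves safety; a valid post-grant sequence is task-5, task-6, task-4, task-1, task-2, task-0.
Key observation: granting shrinks the pool to (1, 1), yet task-5 still fits and the chain goes through.
Step-by-step check of the post-grant state:
  pool = (1, 1)
  task-5 needs (1, 1) <= (1, 1) -> finishes; pool += (3, 0) = (4, 1)
  task-6 needs (1, 0) <= (4, 1) -> finishes; pool += (2, 0) = (6, 1)
  task-4 needs (4, 0) <= (6, 1) -> finishes; pool += (1, 0) = (7, 1)
  task-1 needs (7, 1) <= (7, 1) -> finishes; pool += (1, 2) = (8, 3)
  task-2 needs (7, 1) <= (8, 3) -> finishes; pool += (1, 3) = (9, 6)
  task-0 needs (8, 6) <= (9, 6) -> finishes; pool += (3, 3) = (12, 9)


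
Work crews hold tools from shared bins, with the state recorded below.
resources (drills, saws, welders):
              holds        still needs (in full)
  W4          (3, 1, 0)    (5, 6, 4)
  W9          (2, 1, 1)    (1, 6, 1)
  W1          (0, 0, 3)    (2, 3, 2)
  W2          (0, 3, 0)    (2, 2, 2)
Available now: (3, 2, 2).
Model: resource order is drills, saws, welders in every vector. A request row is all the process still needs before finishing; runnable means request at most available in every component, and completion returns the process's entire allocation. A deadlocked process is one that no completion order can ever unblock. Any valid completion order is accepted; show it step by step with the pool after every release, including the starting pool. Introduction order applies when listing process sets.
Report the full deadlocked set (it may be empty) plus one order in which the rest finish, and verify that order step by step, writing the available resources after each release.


The deadlocked set is W4 and W9.
Key observation: once W2, W1 finish, the pool peaks at (3, 5, 5) — and every remaining process still needs more saws than that.
The rest can finish in the order W2, W1. Check, step by step:
  pool = (3, 2, 2)
  run W2 (needs (2, 2, 2), free (3, 2, 2)); after release of (0, 3, 0) the pool is (3, 5, 2)
  run W1 (needs (2, 3, 2), free (3, 5, 2)); after release of (0, 0, 3) the pool is (3, 5, 5)
The stuck group stays short no matter what:
  blocked: W4 wants (5, 6, 4), pool (3, 5, 5) — not enough drills and saws
  blocked: W9 wants (1, 6, 1), pool (3, 5, 5) — not enough saws


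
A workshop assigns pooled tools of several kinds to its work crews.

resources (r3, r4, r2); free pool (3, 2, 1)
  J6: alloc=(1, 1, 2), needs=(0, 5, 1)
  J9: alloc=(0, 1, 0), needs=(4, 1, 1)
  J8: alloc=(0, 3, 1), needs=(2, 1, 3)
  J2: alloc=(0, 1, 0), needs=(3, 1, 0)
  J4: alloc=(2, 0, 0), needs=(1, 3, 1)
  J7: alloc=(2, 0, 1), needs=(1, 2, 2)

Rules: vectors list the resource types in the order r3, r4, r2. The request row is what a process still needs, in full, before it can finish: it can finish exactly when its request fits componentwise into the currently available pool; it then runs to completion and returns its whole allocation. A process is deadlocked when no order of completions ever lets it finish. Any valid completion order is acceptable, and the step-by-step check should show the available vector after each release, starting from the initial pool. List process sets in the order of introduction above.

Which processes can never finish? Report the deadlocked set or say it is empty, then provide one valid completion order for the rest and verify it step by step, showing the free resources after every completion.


The deadlocked set is J6, J8 and J7.
Key observation: after J2, J4, J9 the pool peaks at (5, 4, 1), and each blocked process is short somewhere: J6 on r4; J8 on r2; J7 on r2.
The rest can finish in the order J2, J4, J9. Verifying each step:
  pool = (3, 2, 1)
  run J2 (needs (3, 1, 0), free (3, 2, 1)); after release of (0, 1, 0) the pool is (3, 3, 1)
  run J4 (needs (1, 3, 1), free (3, 3, 1)); after release of (2, 0, 0) the pool is (5, 3, 1)
  run J9 (needs (4, 1, 1), free (5, 3, 1)); after release of (0, 1, 0) the pool is (5, 4, 1)
The blocked processes can never fit:
  blocked: J6 wants (0, 5, 1), pool (5, 4, 1) — not enough r4
  blocked: J8 wants (2, 1, 3), pool (5, 4, 1) — not enough r2
  blocked: J7 wants (1, 2, 2), pool (5, 4, 1) — not enough r2


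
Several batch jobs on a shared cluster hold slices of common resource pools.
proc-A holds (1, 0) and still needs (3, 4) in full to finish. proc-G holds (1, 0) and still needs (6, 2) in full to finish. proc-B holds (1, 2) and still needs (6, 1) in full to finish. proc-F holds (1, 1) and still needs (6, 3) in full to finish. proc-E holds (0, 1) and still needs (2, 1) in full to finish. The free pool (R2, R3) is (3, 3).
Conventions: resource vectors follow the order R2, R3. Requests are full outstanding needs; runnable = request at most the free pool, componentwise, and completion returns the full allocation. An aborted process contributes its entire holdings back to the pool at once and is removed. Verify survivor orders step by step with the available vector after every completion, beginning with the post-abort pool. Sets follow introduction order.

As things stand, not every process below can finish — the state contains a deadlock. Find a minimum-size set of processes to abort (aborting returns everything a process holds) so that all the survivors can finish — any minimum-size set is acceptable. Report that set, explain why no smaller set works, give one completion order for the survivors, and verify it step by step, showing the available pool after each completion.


The answer: abort proc-G and proc-B.
Key observation: the returned (2, 2) from proc-G and proc-B is what brings proc-F — unrunnable before, under any order — into play at step 2.
Minimality, checking each single-abort alternative: proc-A alone leaves proc-G blocked (short on R2); proc-G alone leaves proc-B blocked (short on R2); proc-B alone leaves proc-G blocked (short on R2); proc-F alone leaves proc-G blocked (short on R2); proc-E alone leaves proc-G blocked (short on R2).
One survivor order: proc-A, proc-F, proc-E. Verifying each step (post-abort pool first):
  pool = (5, 5)
  proc-A: need (3, 4) fits (5, 5); releases (1, 0), pool now (6, 5)
  proc-F: need (6, 3) fits (6, 5); releases (1, 1), pool now (7, 6)
  proc-E: need (2, 1) fits (7, 6); releases (0, 1), pool now (7, 7)


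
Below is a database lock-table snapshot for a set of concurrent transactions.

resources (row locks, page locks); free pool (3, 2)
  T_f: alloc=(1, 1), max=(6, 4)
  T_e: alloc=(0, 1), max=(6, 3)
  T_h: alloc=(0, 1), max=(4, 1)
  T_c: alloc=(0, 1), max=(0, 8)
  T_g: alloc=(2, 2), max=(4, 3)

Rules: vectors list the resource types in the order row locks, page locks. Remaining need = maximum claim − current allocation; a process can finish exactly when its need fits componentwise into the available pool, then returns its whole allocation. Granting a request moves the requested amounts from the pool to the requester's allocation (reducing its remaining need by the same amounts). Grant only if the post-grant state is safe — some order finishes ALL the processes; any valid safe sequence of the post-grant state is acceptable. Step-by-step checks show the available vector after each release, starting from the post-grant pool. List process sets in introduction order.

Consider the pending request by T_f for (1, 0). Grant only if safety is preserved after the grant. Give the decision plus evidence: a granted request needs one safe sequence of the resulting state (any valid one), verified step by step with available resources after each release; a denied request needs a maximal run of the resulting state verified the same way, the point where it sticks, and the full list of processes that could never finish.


GRANT: granting preserves safety; a valid post-grant sequence is T_g, T_h, T_f, T_e, T_c.
Key observation: with (2, 2) left after the transfer, T_g can run at once — the state stays safe.
Step-by-step check of the post-grant state:
  pool = (2, 2)
  T_g needs (2, 1) <= (2, 2) -> finishes; pool += (2, 2) = (4, 4)
  T_h needs (4, 0) <= (4, 4) -> finishes; pool += (0, 1) = (4, 5)
  T_f needs (4, 3) <= (4, 5) -> finishes; pool += (2, 1) = (6, 6)
  T_e needs (6, 2) <= (6, 6) -> finishes; pool += (0, 1) = (6, 7)
  T_c needs (0, 7) <= (6, 7) -> finishes; pool += (0, 1) = (6, 8)


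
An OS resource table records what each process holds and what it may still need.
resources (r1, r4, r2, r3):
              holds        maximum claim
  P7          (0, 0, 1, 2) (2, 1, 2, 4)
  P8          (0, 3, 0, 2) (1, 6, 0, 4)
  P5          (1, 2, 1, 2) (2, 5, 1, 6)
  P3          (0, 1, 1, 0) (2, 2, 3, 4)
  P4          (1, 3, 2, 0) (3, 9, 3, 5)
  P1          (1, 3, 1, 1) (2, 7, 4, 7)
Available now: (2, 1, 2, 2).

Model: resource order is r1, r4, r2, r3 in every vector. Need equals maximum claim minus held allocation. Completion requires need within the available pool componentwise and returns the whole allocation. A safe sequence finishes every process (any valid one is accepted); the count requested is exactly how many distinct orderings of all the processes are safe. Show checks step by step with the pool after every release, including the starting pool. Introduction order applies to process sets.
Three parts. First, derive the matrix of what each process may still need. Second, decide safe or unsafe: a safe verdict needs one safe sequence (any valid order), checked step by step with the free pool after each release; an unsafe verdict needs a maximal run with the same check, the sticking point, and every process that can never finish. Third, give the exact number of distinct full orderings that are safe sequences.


(1) Need matrix, components ordered r1, r4, r2, r3:
  P7: (2, 1, 1, 2)
  P8: (1, 3, 0, 2)
  P5: (1, 3, 0, 4)
  P3: (2, 1, 2, 4)
  P4: (2, 6, 1, 5)
  P1: (1, 4, 3, 6)
(2) The state is UNSAFE.
Key observation: r4 is the bottleneck — with P7, P3 done the pool holds (2, 2, 4, 4), short of every remaining need.
The run P7, P3 cannot be extended any further. Step-by-step check:
  pool = (2, 1, 2, 2)
  P7: need (2, 1, 1, 2) fits (2, 1, 2, 2); releases (0, 0, 1, 2), pool now (2, 1, 3, 4)
  P3: need (2, 1, 2, 4) fits (2, 1, 3, 4); releases (0, 1, 1, 0), pool now (2, 2, 4, 4)
  P8 still needs (1, 3, 0, 2) but only (2, 2, 4, 4) is free — short on r4
  P5 still needs (1, 3, 0, 4) but only (2, 2, 4, 4) is free — short on r4
  P4 still needs (2, 6, 1, 5) but only (2, 2, 4, 4) is free — short on r4 and r3
  P1 still needs (1, 4, 3, 6) but only (2, 2, 4, 4) is free — short on r4 and r3
Permanently blocked: P8, P5, P4 and P1.
(3) The exact count: 0 of the possible complete orderings are safe sequences.
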